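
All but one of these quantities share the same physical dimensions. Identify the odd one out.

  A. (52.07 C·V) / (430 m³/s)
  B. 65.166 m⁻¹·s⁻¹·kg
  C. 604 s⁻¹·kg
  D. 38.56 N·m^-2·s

C.

Dimensions:
  A. [kg·m²·s⁻²] / [m³·s⁻¹] = kg·m⁻¹·s⁻¹
  B. kg·m⁻¹·s⁻¹
  C. kg·s⁻¹
  D. N·s·m⁻² = kg·m·s⁻²·s·m⁻² = kg·m⁻¹·s⁻¹
All reduce to kg·m⁻¹·s⁻¹ except C., which is kg·s⁻¹.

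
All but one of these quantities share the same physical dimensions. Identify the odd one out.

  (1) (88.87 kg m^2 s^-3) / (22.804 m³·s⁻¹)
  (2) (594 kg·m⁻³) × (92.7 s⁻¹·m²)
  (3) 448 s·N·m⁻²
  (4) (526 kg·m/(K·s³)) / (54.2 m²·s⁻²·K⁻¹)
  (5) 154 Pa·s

(1)

In SI base units:
  (1) [kg·m²·s⁻³] / [m³·s⁻¹] = kg·m⁻¹·s⁻²
  (2) [kg·m⁻³] · [m²·s⁻¹] = kg·m⁻¹·s⁻¹
  (3) N·s·m⁻² = kg·m·s⁻²·s·m⁻² = kg·m⁻¹·s⁻¹
  (4) [kg·m·s⁻³·K⁻¹] / [m²·s⁻²·K⁻¹] = kg·m⁻¹·s⁻¹
  (5) Pa·s = N·m⁻²·s = kg·m⁻¹·s⁻¹
All reduce to kg·m⁻¹·s⁻¹ except (1), which is kg·m⁻¹·s⁻².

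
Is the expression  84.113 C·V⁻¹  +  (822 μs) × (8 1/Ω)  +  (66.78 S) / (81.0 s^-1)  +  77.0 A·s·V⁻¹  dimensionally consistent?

Work out the base dimensions of each:
  84.113 C·V⁻¹:  C·V⁻¹ = s·A·(J·C⁻¹)⁻¹ = kg⁻¹·m⁻²·s⁴·A²
  (822 μs) × (8 1/Ω):  [s] · [kg⁻¹·m⁻²·s³·A²] = kg⁻¹·m⁻²·s⁴·A²
  (66.78 S) / (81.0 s^-1):  [kg⁻¹·m⁻²·s³·A²] / [s⁻¹] = kg⁻¹·m⁻²·s⁴·A²
  77.0 A·s·V⁻¹:  A·s·V⁻¹ = A·s·(J·C⁻¹)⁻¹ = kg⁻¹·m⁻²·s⁴·A²
Every term reduces to kg⁻¹·m⁻²·s⁴·A².

Yes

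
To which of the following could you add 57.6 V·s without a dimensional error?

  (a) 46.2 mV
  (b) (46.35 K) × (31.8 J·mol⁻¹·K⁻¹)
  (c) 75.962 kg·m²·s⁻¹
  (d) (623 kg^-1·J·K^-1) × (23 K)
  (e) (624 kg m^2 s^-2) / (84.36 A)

(e)

Reference: V·s = J·C⁻¹·s = kg·m²·s⁻²·A⁻¹.
Each option:
  (a) V = J·C⁻¹ = kg·m²·s⁻³·A⁻¹
  (b) [K] · [kg·m²·s⁻²·K⁻¹·mol⁻¹] = kg·m²·s⁻²·mol⁻¹
  (c) kg·m²·s⁻¹
  (d) [m²·s⁻²·K⁻¹] · [K] = m²·s⁻²
  (e) [kg·m²·s⁻²] / [A] = kg·m²·s⁻²·A⁻¹  ← same
Only (e) matches kg·m²·s⁻²·A⁻¹.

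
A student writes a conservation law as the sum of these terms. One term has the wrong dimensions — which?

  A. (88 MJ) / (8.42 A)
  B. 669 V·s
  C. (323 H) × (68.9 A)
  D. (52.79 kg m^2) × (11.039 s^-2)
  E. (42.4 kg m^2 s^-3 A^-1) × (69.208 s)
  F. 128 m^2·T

D.

Work out the base dimensions of each:
  A. [kg·m²·s⁻²] / [A] = kg·m²·s⁻²·A⁻¹
  B. V·s = J·C⁻¹·s = kg·m²·s⁻²·A⁻¹
  C. [kg·m²·s⁻²·A⁻²] · [A] = kg·m²·s⁻²·A⁻¹
  D. [kg·m²] · [s⁻²] = kg·m²·s⁻²
  E. [kg·m²·s⁻³·A⁻¹] · [s] = kg·m²·s⁻²·A⁻¹
  F. T·m² = Wb·m⁻²·m² = kg·m²·s⁻²·A⁻¹
All reduce to kg·m²·s⁻²·A⁻¹ except D., which is kg·m²·s⁻².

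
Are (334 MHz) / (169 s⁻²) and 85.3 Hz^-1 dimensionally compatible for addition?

Yes

In SI base units:
  (334 MHz) / (169 s⁻²):  [s⁻¹] / [s⁻²] = s
  85.3 Hz^-1:  Hz⁻¹ = (s⁻¹)⁻¹ = s
Both are s, so they have the same dimensions and can be added.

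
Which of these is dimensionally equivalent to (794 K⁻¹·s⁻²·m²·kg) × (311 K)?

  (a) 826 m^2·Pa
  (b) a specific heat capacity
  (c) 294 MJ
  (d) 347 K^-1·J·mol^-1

(c)

Reference: [kg·m²·s⁻²·K⁻¹] · [K] = kg·m²·s⁻².
Each option:
  (a) Pa·m² = N·m⁻²·m² = kg·m·s⁻²
  (b) [specific heat capacity] = m²·s⁻²·K⁻¹
  (c) J = N·m = kg·m²·s⁻²  ← same
  (d) J·mol⁻¹·K⁻¹ = N·m·mol⁻¹·K⁻¹ = kg·m²·s⁻²·K⁻¹·mol⁻¹
Only (c) matches kg·m²·s⁻².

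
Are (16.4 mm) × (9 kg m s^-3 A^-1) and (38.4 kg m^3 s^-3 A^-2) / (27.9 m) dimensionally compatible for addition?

No

Work out the base dimensions of each:
  (16.4 mm) × (9 kg m s^-3 A^-1):  [m] · [kg·m·s⁻³·A⁻¹] = kg·m²·s⁻³·A⁻¹
  (38.4 kg m^3 s^-3 A^-2) / (27.9 m):  [kg·m³·s⁻³·A⁻²] / [m] = kg·m²·s⁻³·A⁻²
kg·m²·s⁻³·A⁻¹ ≠ kg·m²·s⁻³·A⁻², so they cannot be added.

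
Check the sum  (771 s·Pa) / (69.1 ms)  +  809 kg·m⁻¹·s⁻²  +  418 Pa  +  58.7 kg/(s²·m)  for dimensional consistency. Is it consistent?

Yes

Expand each in SI base units:
  (771 s·Pa) / (69.1 ms):  [kg·m⁻¹·s⁻¹] / [s] = kg·m⁻¹·s⁻²
  809 kg·m⁻¹·s⁻²:  kg·m⁻¹·s⁻²
  418 Pa:  Pa = N·m⁻² = kg·m⁻¹·s⁻²
  58.7 kg/(s²·m):  kg·m⁻¹·s⁻²
Every term reduces to kg·m⁻¹·s⁻².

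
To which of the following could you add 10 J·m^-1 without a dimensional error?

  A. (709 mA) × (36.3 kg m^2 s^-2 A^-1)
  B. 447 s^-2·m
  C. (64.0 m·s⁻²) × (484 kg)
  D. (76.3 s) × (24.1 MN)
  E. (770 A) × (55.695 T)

Reference: J·m⁻¹ = N·m·m⁻¹ = kg·m·s⁻².
Each option:
  A. [A] · [kg·m²·s⁻²·A⁻¹] = kg·m²·s⁻²
  B. m·s⁻²
  C. [m·s⁻²] · [kg] = kg·m·s⁻²  ← same
  D. [s] · [kg·m·s⁻²] = kg·m·s⁻¹
  E. [A] · [kg·s⁻²·A⁻¹] = kg·s⁻²
Only C. matches kg·m·s⁻².

C.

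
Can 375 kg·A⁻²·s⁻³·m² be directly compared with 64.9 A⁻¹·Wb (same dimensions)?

No

In SI base units:
  375 kg·A⁻²·s⁻³·m²:  kg·m²·s⁻³·A⁻²
  64.9 A⁻¹·Wb:  Wb·A⁻¹ = V·s·A⁻¹ = kg·m²·s⁻²·A⁻²
kg·m²·s⁻³·A⁻² ≠ kg·m²·s⁻²·A⁻², so they cannot be added.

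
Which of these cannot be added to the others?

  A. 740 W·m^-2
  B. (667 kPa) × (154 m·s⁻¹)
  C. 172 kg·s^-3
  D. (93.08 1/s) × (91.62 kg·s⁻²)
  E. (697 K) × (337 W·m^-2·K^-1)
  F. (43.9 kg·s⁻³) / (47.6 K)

Reduce each to base SI dimensions:
  A. W·m⁻² = J·s⁻¹·m⁻² = kg·s⁻³
  B. [kg·m⁻¹·s⁻²] · [m·s⁻¹] = kg·s⁻³
  C. kg·s⁻³
  D. [s⁻¹] · [kg·s⁻²] = kg·s⁻³
  E. [K] · [kg·s⁻³·K⁻¹] = kg·s⁻³
  F. [kg·s⁻³] / [K] = kg·s⁻³·K⁻¹
All reduce to kg·s⁻³ except F., which is kg·s⁻³·K⁻¹.

F.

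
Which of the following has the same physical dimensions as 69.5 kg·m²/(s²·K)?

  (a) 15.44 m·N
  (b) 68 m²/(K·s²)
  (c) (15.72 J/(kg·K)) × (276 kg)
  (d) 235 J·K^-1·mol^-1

Reference: kg·m²·s⁻²·K⁻¹.
Each option:
  (a) N·m = kg·m·s⁻²·m = kg·m²·s⁻²
  (b) m²·s⁻²·K⁻¹
  (c) [m²·s⁻²·K⁻¹] · [kg] = kg·m²·s⁻²·K⁻¹  ← same
  (d) J·mol⁻¹·K⁻¹ = N·m·mol⁻¹·K⁻¹ = kg·m²·s⁻²·K⁻¹·mol⁻¹
Only (c) matches kg·m²·s⁻²·K⁻¹.

(c)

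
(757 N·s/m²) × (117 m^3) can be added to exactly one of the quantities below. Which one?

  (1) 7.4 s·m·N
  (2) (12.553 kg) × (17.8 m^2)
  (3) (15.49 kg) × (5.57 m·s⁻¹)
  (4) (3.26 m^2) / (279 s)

(1)

Reference: [kg·m⁻¹·s⁻¹] · [m³] = kg·m²·s⁻¹.
Each option:
  (1) N·m·s = kg·m·s⁻²·m·s = kg·m²·s⁻¹  ← same
  (2) [kg] · [m²] = kg·m²
  (3) [kg] · [m·s⁻¹] = kg·m·s⁻¹
  (4) [m²] / [s] = m²·s⁻¹
Only (1) matches kg·m²·s⁻¹.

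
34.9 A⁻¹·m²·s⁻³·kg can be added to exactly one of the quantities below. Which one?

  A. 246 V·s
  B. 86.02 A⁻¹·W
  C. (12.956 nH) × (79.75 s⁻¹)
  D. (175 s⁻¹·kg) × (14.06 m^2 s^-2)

B.

Reference: kg·m²·s⁻³·A⁻¹.
Each option:
  A. V·s = J·C⁻¹·s = kg·m²·s⁻²·A⁻¹
  B. W·A⁻¹ = J·s⁻¹·A⁻¹ = kg·m²·s⁻³·A⁻¹  ← same
  C. [kg·m²·s⁻²·A⁻²] · [s⁻¹] = kg·m²·s⁻³·A⁻²
  D. [kg·s⁻¹] · [m²·s⁻²] = kg·m²·s⁻³
Only B. matches kg·m²·s⁻³·A⁻¹.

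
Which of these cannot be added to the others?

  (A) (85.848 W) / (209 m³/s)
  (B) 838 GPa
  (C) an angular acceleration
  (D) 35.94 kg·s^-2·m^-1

(C)

Expand each in SI base units:
  (A) [kg·m²·s⁻³] / [m³·s⁻¹] = kg·m⁻¹·s⁻²
  (B) Pa = N·m⁻² = kg·m⁻¹·s⁻²
  (C) [angular acceleration] = s⁻²
  (D) kg·m⁻¹·s⁻²
All reduce to kg·m⁻¹·s⁻² except (C), which is s⁻².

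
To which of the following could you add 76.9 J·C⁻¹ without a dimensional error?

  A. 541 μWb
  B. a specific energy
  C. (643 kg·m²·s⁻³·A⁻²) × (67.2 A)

C.

Reference: J·C⁻¹ = N·m·(s·A)⁻¹ = kg·m²·s⁻³·A⁻¹.
Each option:
  A. Wb = V·s = kg·m²·s⁻²·A⁻¹
  B. [specific energy] = m²·s⁻²
  C. [kg·m²·s⁻³·A⁻²] · [A] = kg·m²·s⁻³·A⁻¹  ← same
Only C. matches kg·m²·s⁻³·A⁻¹.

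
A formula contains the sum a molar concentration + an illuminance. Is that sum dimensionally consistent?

In SI base units:
  a molar concentration:  [molar concentration] = m⁻³·mol
  an illuminance:  [illuminance] = m⁻²·cd
m⁻³·mol ≠ m⁻²·cd, so they cannot be added.

No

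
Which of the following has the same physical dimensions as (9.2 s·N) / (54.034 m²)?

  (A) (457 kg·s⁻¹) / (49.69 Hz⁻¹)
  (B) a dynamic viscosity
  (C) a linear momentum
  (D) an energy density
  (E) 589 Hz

Reference: [kg·m·s⁻¹] / [m²] = kg·m⁻¹·s⁻¹.
Each option:
  (A) [kg·s⁻¹] / [s] = kg·s⁻²
  (B) [dynamic viscosity] = kg·m⁻¹·s⁻¹  ← same
  (C) [linear momentum] = kg·m·s⁻¹
  (D) [energy density] = kg·m⁻¹·s⁻²
  (E) Hz = s⁻¹
Only (B) matches kg·m⁻¹·s⁻¹.

(B)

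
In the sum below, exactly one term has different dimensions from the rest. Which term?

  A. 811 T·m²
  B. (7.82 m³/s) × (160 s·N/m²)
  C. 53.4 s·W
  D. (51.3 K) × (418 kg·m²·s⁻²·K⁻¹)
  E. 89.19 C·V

In SI base units:
  A. T·m² = Wb·m⁻²·m² = kg·m²·s⁻²·A⁻¹
  B. [m³·s⁻¹] · [kg·m⁻¹·s⁻¹] = kg·m²·s⁻²
  C. W·s = J·s⁻¹·s = kg·m²·s⁻²
  D. [K] · [kg·m²·s⁻²·K⁻¹] = kg·m²·s⁻²
  E. C·V = s·A·J·C⁻¹ = kg·m²·s⁻²
All reduce to kg·m²·s⁻² except A., which is kg·m²·s⁻²·A⁻¹.

A.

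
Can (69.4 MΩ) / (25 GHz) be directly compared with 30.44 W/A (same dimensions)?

In SI base units:
  (69.4 MΩ) / (25 GHz):  [kg·m²·s⁻³·A⁻²] / [s⁻¹] = kg·m²·s⁻²·A⁻²
  30.44 W/A:  W·A⁻¹ = J·s⁻¹·A⁻¹ = kg·m²·s⁻³·A⁻¹
kg·m²·s⁻²·A⁻² ≠ kg·m²·s⁻³·A⁻¹, so they cannot be added.

No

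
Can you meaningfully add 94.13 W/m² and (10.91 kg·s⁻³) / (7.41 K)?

Expand each in SI base units:
  94.13 W/m²:  W·m⁻² = J·s⁻¹·m⁻² = kg·s⁻³
  (10.91 kg·s⁻³) / (7.41 K):  [kg·s⁻³] / [K] = kg·s⁻³·K⁻¹
kg·s⁻³ ≠ kg·s⁻³·K⁻¹, so they cannot be added.

No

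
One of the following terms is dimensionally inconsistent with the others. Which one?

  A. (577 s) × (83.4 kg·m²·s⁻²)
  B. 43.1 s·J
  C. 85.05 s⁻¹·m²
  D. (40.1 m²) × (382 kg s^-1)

Reduce each to base SI dimensions:
  A. [s] · [kg·m²·s⁻²] = kg·m²·s⁻¹
  B. J·s = N·m·s = kg·m²·s⁻¹
  C. m²·s⁻¹
  D. [m²] · [kg·s⁻¹] = kg·m²·s⁻¹
All reduce to kg·m²·s⁻¹ except C., which is m²·s⁻¹.

C.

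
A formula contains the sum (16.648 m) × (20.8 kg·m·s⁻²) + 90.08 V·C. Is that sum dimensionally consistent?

Expand each in SI base units:
  (16.648 m) × (20.8 kg·m·s⁻²):  [m] · [kg·m·s⁻²] = kg·m²·s⁻²
  90.08 V·C:  C·V = s·A·J·C⁻¹ = kg·m²·s⁻²
Both are kg·m²·s⁻², so they have the same dimensions and can be added.

Yes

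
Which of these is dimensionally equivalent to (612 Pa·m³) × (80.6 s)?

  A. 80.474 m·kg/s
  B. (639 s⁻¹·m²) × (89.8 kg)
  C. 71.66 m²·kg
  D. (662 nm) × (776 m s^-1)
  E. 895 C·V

Reference: [kg·m²·s⁻²] · [s] = kg·m²·s⁻¹.
Each option:
  A. kg·m·s⁻¹
  B. [m²·s⁻¹] · [kg] = kg·m²·s⁻¹  ← same
  C. kg·m²
  D. [m] · [m·s⁻¹] = m²·s⁻¹
  E. C·V = s·A·J·C⁻¹ = kg·m²·s⁻²
Only B. matches kg·m²·s⁻¹.

B.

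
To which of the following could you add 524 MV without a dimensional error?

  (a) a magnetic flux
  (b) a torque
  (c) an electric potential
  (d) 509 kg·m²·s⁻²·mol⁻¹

(c)

Reference: V = J·C⁻¹ = kg·m²·s⁻³·A⁻¹.
Each option:
  (a) [magnetic flux] = kg·m²·s⁻²·A⁻¹
  (b) [torque] = kg·m²·s⁻²
  (c) [electric potential] = kg·m²·s⁻³·A⁻¹  ← same
  (d) kg·m²·s⁻²·mol⁻¹
Only (c) matches kg·m²·s⁻³·A⁻¹.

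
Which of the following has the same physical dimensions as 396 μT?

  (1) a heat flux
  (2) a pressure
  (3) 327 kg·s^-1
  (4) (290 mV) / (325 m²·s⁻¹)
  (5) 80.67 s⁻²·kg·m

(4)

Reference: T = Wb·m⁻² = kg·s⁻²·A⁻¹.
Each option:
  (1) [heat flux] = kg·s⁻³
  (2) [pressure] = kg·m⁻¹·s⁻²
  (3) kg·s⁻¹
  (4) [kg·m²·s⁻³·A⁻¹] / [m²·s⁻¹] = kg·s⁻²·A⁻¹  ← same
  (5) kg·m·s⁻²
Only (4) matches kg·s⁻²·A⁻¹.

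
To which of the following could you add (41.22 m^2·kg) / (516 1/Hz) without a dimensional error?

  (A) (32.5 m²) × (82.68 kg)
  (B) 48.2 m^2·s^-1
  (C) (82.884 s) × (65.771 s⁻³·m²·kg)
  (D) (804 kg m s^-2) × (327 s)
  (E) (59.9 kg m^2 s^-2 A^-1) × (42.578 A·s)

Reference: [kg·m²] / [s] = kg·m²·s⁻¹.
Each option:
  (A) [m²] · [kg] = kg·m²
  (B) m²·s⁻¹
  (C) [s] · [kg·m²·s⁻³] = kg·m²·s⁻²
  (D) [kg·m·s⁻²] · [s] = kg·m·s⁻¹
  (E) [kg·m²·s⁻²·A⁻¹] · [s·A] = kg·m²·s⁻¹  ← same
Only (E) matches kg·m²·s⁻¹.

(E)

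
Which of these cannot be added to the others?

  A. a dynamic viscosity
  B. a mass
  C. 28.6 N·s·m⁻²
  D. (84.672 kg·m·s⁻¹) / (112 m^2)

Reduce each to base SI dimensions:
  A. [dynamic viscosity] = kg·m⁻¹·s⁻¹
  B. [mass] = kg
  C. N·s·m⁻² = kg·m·s⁻²·s·m⁻² = kg·m⁻¹·s⁻¹
  D. [kg·m·s⁻¹] / [m²] = kg·m⁻¹·s⁻¹
All reduce to kg·m⁻¹·s⁻¹ except B., which is kg.

B.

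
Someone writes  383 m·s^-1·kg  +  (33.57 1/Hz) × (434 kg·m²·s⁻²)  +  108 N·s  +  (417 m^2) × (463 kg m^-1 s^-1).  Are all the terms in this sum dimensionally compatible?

Reduce each to base SI dimensions:
  383 m·s^-1·kg:  kg·m·s⁻¹
  (33.57 1/Hz) × (434 kg·m²·s⁻²):  [s] · [kg·m²·s⁻²] = kg·m²·s⁻¹
  108 N·s:  N·s = kg·m·s⁻²·s = kg·m·s⁻¹
  (417 m^2) × (463 kg m^-1 s^-1):  [m²] · [kg·m⁻¹·s⁻¹] = kg·m·s⁻¹
The terms do not share a single dimension (kg·m²·s⁻¹ vs kg·m·s⁻¹).

No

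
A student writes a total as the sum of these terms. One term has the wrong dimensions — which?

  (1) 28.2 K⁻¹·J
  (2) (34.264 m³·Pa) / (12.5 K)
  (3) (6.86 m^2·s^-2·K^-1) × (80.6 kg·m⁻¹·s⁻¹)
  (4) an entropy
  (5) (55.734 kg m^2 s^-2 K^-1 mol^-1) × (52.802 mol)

Expand each in SI base units:
  (1) J·K⁻¹ = N·m·K⁻¹ = kg·m²·s⁻²·K⁻¹
  (2) [kg·m²·s⁻²] / [K] = kg·m²·s⁻²·K⁻¹
  (3) [m²·s⁻²·K⁻¹] · [kg·m⁻¹·s⁻¹] = kg·m·s⁻³·K⁻¹
  (4) [entropy] = kg·m²·s⁻²·K⁻¹
  (5) [kg·m²·s⁻²·K⁻¹·mol⁻¹] · [mol] = kg·m²·s⁻²·K⁻¹
All reduce to kg·m²·s⁻²·K⁻¹ except (3), which is kg·m·s⁻³·K⁻¹.

(3)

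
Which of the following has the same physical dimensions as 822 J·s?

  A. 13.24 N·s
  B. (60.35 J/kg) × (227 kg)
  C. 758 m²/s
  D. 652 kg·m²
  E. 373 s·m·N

E.

Reference: J·s = N·m·s = kg·m²·s⁻¹.
Each option:
  A. N·s = kg·m·s⁻²·s = kg·m·s⁻¹
  B. [m²·s⁻²] · [kg] = kg·m²·s⁻²
  C. m²·s⁻¹
  D. kg·m²
  E. N·m·s = kg·m·s⁻²·m·s = kg·m²·s⁻¹  ← same
Only E. matches kg·m²·s⁻¹.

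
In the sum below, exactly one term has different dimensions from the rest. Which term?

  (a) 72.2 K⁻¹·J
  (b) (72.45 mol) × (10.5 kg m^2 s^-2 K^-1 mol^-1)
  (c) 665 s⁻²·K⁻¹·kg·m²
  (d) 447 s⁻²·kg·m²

(d)

Reduce each to base SI dimensions:
  (a) J·K⁻¹ = N·m·K⁻¹ = kg·m²·s⁻²·K⁻¹
  (b) [mol] · [kg·m²·s⁻²·K⁻¹·mol⁻¹] = kg·m²·s⁻²·K⁻¹
  (c) kg·m²·s⁻²·K⁻¹
  (d) kg·m²·s⁻²
All reduce to kg·m²·s⁻²·K⁻¹ except (d), which is kg·m²·s⁻².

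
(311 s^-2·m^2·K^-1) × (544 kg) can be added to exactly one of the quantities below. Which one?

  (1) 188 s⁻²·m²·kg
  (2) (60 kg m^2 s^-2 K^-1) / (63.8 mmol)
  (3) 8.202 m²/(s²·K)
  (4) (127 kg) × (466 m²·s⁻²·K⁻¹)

Reference: [m²·s⁻²·K⁻¹] · [kg] = kg·m²·s⁻²·K⁻¹.
Each option:
  (1) kg·m²·s⁻²
  (2) [kg·m²·s⁻²·K⁻¹] / [mol] = kg·m²·s⁻²·K⁻¹·mol⁻¹
  (3) m²·s⁻²·K⁻¹
  (4) [kg] · [m²·s⁻²·K⁻¹] = kg·m²·s⁻²·K⁻¹  ← same
Only (4) matches kg·m²·s⁻²·K⁻¹.

(4)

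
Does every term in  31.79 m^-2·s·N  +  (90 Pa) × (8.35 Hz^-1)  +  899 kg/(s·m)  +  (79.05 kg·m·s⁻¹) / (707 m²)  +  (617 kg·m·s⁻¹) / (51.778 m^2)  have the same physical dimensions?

In SI base units:
  31.79 m^-2·s·N:  N·s·m⁻² = kg·m·s⁻²·s·m⁻² = kg·m⁻¹·s⁻¹
  (90 Pa) × (8.35 Hz^-1):  [kg·m⁻¹·s⁻²] · [s] = kg·m⁻¹·s⁻¹
  899 kg/(s·m):  kg·m⁻¹·s⁻¹
  (79.05 kg·m·s⁻¹) / (707 m²):  [kg·m·s⁻¹] / [m²] = kg·m⁻¹·s⁻¹
  (617 kg·m·s⁻¹) / (51.778 m^2):  [kg·m·s⁻¹] / [m²] = kg·m⁻¹·s⁻¹
Every term reduces to kg·m⁻¹·s⁻¹.

Yes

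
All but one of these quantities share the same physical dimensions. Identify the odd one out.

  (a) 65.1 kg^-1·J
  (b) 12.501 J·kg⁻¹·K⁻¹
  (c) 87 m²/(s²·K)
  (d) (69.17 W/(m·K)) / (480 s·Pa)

(a)

Work out the base dimensions of each:
  (a) J·kg⁻¹ = N·m·kg⁻¹ = m²·s⁻²
  (b) J·kg⁻¹·K⁻¹ = N·m·kg⁻¹·K⁻¹ = m²·s⁻²·K⁻¹
  (c) m²·s⁻²·K⁻¹
  (d) [kg·m·s⁻³·K⁻¹] / [kg·m⁻¹·s⁻¹] = m²·s⁻²·K⁻¹
All reduce to m²·s⁻²·K⁻¹ except (a), which is m²·s⁻².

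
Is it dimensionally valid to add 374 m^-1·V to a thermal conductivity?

No

Work out the base dimensions of each:
  374 m^-1·V:  V·m⁻¹ = J·C⁻¹·m⁻¹ = kg·m·s⁻³·A⁻¹
  a thermal conductivity:  [thermal conductivity] = kg·m·s⁻³·K⁻¹
kg·m·s⁻³·A⁻¹ ≠ kg·m·s⁻³·K⁻¹, so they cannot be added.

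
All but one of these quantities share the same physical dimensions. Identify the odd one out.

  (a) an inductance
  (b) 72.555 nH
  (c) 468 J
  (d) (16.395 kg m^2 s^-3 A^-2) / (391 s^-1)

(c)

Work out the base dimensions of each:
  (a) [inductance] = kg·m²·s⁻²·A⁻²
  (b) H = V·s·A⁻¹ = kg·m²·s⁻²·A⁻²
  (c) J = N·m = kg·m²·s⁻²
  (d) [kg·m²·s⁻³·A⁻²] / [s⁻¹] = kg·m²·s⁻²·A⁻²
All reduce to kg·m²·s⁻²·A⁻² except (c), which is kg·m²·s⁻².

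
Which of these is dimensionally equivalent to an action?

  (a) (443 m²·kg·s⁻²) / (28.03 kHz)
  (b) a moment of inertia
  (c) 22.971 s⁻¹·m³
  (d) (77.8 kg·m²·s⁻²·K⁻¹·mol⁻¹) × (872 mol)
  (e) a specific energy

Reference: [action] = kg·m²·s⁻¹.
Each option:
  (a) [kg·m²·s⁻²] / [s⁻¹] = kg·m²·s⁻¹  ← same
  (b) [moment of inertia] = kg·m²
  (c) m³·s⁻¹
  (d) [kg·m²·s⁻²·K⁻¹·mol⁻¹] · [mol] = kg·m²·s⁻²·K⁻¹
  (e) [specific energy] = m²·s⁻²
Only (a) matches kg·m²·s⁻¹.

(a)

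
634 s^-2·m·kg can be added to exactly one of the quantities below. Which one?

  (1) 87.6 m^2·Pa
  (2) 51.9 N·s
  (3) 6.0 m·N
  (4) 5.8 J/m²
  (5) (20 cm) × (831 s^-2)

(1)

Reference: kg·m·s⁻².
Each option:
  (1) Pa·m² = N·m⁻²·m² = kg·m·s⁻²  ← same
  (2) N·s = kg·m·s⁻²·s = kg·m·s⁻¹
  (3) N·m = kg·m·s⁻²·m = kg·m²·s⁻²
  (4) J·m⁻² = N·m·m⁻² = kg·s⁻²
  (5) [m] · [s⁻²] = m·s⁻²
Only (1) matches kg·m·s⁻².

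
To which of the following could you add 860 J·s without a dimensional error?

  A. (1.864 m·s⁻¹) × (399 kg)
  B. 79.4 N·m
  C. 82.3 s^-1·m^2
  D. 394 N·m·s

Reference: J·s = N·m·s = kg·m²·s⁻¹.
Each option:
  A. [m·s⁻¹] · [kg] = kg·m·s⁻¹
  B. N·m = kg·m·s⁻²·m = kg·m²·s⁻²
  C. m²·s⁻¹
  D. N·m·s = kg·m·s⁻²·m·s = kg·m²·s⁻¹  ← same
Only D. matches kg·m²·s⁻¹.

D.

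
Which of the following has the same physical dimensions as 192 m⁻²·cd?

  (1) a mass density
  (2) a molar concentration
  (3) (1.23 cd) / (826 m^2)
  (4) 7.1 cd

(3)

Reference: m⁻²·cd.
Each option:
  (1) [mass density] = kg·m⁻³
  (2) [molar concentration] = m⁻³·mol
  (3) [cd] / [m²] = m⁻²·cd  ← same
  (4) cd
Only (3) matches m⁻²·cd.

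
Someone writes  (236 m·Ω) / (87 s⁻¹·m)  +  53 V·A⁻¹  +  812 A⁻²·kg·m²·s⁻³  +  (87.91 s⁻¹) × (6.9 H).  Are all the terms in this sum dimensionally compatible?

Expand each in SI base units:
  (236 m·Ω) / (87 s⁻¹·m):  [kg·m³·s⁻³·A⁻²] / [m·s⁻¹] = kg·m²·s⁻²·A⁻²
  53 V·A⁻¹:  V·A⁻¹ = J·C⁻¹·A⁻¹ = kg·m²·s⁻³·A⁻²
  812 A⁻²·kg·m²·s⁻³:  kg·m²·s⁻³·A⁻²
  (87.91 s⁻¹) × (6.9 H):  [s⁻¹] · [kg·m²·s⁻²·A⁻²] = kg·m²·s⁻³·A⁻²
The terms do not share a single dimension (kg·m²·s⁻²·A⁻² vs kg·m²·s⁻³·A⁻²).

No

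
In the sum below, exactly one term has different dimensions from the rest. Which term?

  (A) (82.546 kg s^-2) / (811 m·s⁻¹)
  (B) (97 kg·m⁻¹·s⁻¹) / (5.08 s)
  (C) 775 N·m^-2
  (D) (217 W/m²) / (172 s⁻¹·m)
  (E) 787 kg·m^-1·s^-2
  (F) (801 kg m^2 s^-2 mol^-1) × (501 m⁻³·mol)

(A)

Reduce each to base SI dimensions:
  (A) [kg·s⁻²] / [m·s⁻¹] = kg·m⁻¹·s⁻¹
  (B) [kg·m⁻¹·s⁻¹] / [s] = kg·m⁻¹·s⁻²
  (C) N·m⁻² = kg·m·s⁻²·m⁻² = kg·m⁻¹·s⁻²
  (D) [kg·s⁻³] / [m·s⁻¹] = kg·m⁻¹·s⁻²
  (E) kg·m⁻¹·s⁻²
  (F) [kg·m²·s⁻²·mol⁻¹] · [m⁻³·mol] = kg·m⁻¹·s⁻²
All reduce to kg·m⁻¹·s⁻² except (A), which is kg·m⁻¹·s⁻¹.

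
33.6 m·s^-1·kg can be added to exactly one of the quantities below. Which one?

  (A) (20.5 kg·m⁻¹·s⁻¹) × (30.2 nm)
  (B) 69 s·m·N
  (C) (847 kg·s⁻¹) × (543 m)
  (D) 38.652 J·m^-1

(C)

Reference: kg·m·s⁻¹.
Each option:
  (A) [kg·m⁻¹·s⁻¹] · [m] = kg·s⁻¹
  (B) N·m·s = kg·m·s⁻²·m·s = kg·m²·s⁻¹
  (C) [kg·s⁻¹] · [m] = kg·m·s⁻¹  ← same
  (D) J·m⁻¹ = N·m·m⁻¹ = kg·m·s⁻²
Only (C) matches kg·m·s⁻¹.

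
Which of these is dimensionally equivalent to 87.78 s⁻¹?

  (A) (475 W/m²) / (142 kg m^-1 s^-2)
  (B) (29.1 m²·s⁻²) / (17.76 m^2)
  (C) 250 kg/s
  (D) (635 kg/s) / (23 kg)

(D)

Reference: s⁻¹.
Each option:
  (A) [kg·s⁻³] / [kg·m⁻¹·s⁻²] = m·s⁻¹
  (B) [m²·s⁻²] / [m²] = s⁻²
  (C) kg·s⁻¹
  (D) [kg·s⁻¹] / [kg] = s⁻¹  ← same
Only (D) matches s⁻¹.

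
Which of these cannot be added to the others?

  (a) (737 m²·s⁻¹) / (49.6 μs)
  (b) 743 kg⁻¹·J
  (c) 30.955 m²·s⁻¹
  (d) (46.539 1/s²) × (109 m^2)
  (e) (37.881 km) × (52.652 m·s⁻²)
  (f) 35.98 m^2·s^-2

(c)

Expand each in SI base units:
  (a) [m²·s⁻¹] / [s] = m²·s⁻²
  (b) J·kg⁻¹ = N·m·kg⁻¹ = m²·s⁻²
  (c) m²·s⁻¹
  (d) [s⁻²] · [m²] = m²·s⁻²
  (e) [m] · [m·s⁻²] = m²·s⁻²
  (f) m²·s⁻²
All reduce to m²·s⁻² except (c), which is m²·s⁻¹.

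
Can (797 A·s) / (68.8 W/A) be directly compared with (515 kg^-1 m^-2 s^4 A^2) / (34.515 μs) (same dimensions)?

In SI base units:
  (797 A·s) / (68.8 W/A):  [s·A] / [kg·m²·s⁻³·A⁻¹] = kg⁻¹·m⁻²·s⁴·A²
  (515 kg^-1 m^-2 s^4 A^2) / (34.515 μs):  [kg⁻¹·m⁻²·s⁴·A²] / [s] = kg⁻¹·m⁻²·s³·A²
kg⁻¹·m⁻²·s⁴·A² ≠ kg⁻¹·m⁻²·s³·A², so they cannot be added.

No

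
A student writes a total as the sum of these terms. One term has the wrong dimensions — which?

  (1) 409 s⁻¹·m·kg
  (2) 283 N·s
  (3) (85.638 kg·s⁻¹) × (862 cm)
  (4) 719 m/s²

Reduce each to base SI dimensions:
  (1) kg·m·s⁻¹
  (2) N·s = kg·m·s⁻²·s = kg·m·s⁻¹
  (3) [kg·s⁻¹] · [m] = kg·m·s⁻¹
  (4) m·s⁻²
All reduce to kg·m·s⁻¹ except (4), which is m·s⁻².

(4)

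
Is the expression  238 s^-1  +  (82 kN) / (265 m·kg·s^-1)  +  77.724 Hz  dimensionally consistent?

Reduce each to base SI dimensions:
  238 s^-1:  s⁻¹
  (82 kN) / (265 m·kg·s^-1):  [kg·m·s⁻²] / [kg·m·s⁻¹] = s⁻¹
  77.724 Hz:  Hz = s⁻¹
Every term reduces to s⁻¹.

Yes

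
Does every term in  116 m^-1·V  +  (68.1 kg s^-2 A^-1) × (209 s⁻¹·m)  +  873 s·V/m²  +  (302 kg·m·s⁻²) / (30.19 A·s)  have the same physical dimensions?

Dimensions:
  116 m^-1·V:  V·m⁻¹ = J·C⁻¹·m⁻¹ = kg·m·s⁻³·A⁻¹
  (68.1 kg s^-2 A^-1) × (209 s⁻¹·m):  [kg·s⁻²·A⁻¹] · [m·s⁻¹] = kg·m·s⁻³·A⁻¹
  873 s·V/m²:  V·s·m⁻² = J·C⁻¹·s·m⁻² = kg·s⁻²·A⁻¹
  (302 kg·m·s⁻²) / (30.19 A·s):  [kg·m·s⁻²] / [s·A] = kg·m·s⁻³·A⁻¹
The terms do not share a single dimension (kg·m·s⁻³·A⁻¹ vs kg·s⁻²·A⁻¹).

No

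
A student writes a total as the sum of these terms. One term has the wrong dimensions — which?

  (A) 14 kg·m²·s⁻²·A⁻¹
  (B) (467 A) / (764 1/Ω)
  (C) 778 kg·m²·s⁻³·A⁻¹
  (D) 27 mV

(A)

Expand each in SI base units:
  (A) kg·m²·s⁻²·A⁻¹
  (B) [A] / [kg⁻¹·m⁻²·s³·A²] = kg·m²·s⁻³·A⁻¹
  (C) kg·m²·s⁻³·A⁻¹
  (D) V = J·C⁻¹ = kg·m²·s⁻³·A⁻¹
All reduce to kg·m²·s⁻³·A⁻¹ except (A), which is kg·m²·s⁻²·A⁻¹.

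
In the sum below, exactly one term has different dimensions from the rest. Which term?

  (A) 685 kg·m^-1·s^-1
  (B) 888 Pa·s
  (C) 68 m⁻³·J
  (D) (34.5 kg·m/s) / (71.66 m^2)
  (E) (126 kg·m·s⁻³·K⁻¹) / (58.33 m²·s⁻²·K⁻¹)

In SI base units:
  (A) kg·m⁻¹·s⁻¹
  (B) Pa·s = N·m⁻²·s = kg·m⁻¹·s⁻¹
  (C) J·m⁻³ = N·m·m⁻³ = kg·m⁻¹·s⁻²
  (D) [kg·m·s⁻¹] / [m²] = kg·m⁻¹·s⁻¹
  (E) [kg·m·s⁻³·K⁻¹] / [m²·s⁻²·K⁻¹] = kg·m⁻¹·s⁻¹
All reduce to kg·m⁻¹·s⁻¹ except (C), which is kg·m⁻¹·s⁻².

(C)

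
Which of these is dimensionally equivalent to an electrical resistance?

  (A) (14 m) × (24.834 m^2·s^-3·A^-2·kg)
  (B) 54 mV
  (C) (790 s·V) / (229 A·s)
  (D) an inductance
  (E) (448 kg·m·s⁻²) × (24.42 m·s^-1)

(C)

Reference: [electrical resistance] = kg·m²·s⁻³·A⁻².
Each option:
  (A) [m] · [kg·m²·s⁻³·A⁻²] = kg·m³·s⁻³·A⁻²
  (B) V = J·C⁻¹ = kg·m²·s⁻³·A⁻¹
  (C) [kg·m²·s⁻²·A⁻¹] / [s·A] = kg·m²·s⁻³·A⁻²  ← same
  (D) [inductance] = kg·m²·s⁻²·A⁻²
  (E) [kg·m·s⁻²] · [m·s⁻¹] = kg·m²·s⁻³
Only (C) matches kg·m²·s⁻³·A⁻².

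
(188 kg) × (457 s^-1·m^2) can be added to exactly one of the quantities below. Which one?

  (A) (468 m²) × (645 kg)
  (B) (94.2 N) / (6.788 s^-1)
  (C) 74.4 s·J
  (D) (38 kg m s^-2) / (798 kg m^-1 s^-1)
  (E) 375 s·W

Reference: [kg] · [m²·s⁻¹] = kg·m²·s⁻¹.
Each option:
  (A) [m²] · [kg] = kg·m²
  (B) [kg·m·s⁻²] / [s⁻¹] = kg·m·s⁻¹
  (C) J·s = N·m·s = kg·m²·s⁻¹  ← same
  (D) [kg·m·s⁻²] / [kg·m⁻¹·s⁻¹] = m²·s⁻¹
  (E) W·s = J·s⁻¹·s = kg·m²·s⁻²
Only (C) matches kg·m²·s⁻¹.

(C)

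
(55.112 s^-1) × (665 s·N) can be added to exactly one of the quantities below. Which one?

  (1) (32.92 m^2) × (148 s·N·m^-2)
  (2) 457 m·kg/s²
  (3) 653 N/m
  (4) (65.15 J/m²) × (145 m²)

(2)

Reference: [s⁻¹] · [kg·m·s⁻¹] = kg·m·s⁻².
Each option:
  (1) [m²] · [kg·m⁻¹·s⁻¹] = kg·m·s⁻¹
  (2) kg·m·s⁻²  ← same
  (3) N·m⁻¹ = kg·m·s⁻²·m⁻¹ = kg·s⁻²
  (4) [kg·s⁻²] · [m²] = kg·m²·s⁻²
Only (2) matches kg·m·s⁻².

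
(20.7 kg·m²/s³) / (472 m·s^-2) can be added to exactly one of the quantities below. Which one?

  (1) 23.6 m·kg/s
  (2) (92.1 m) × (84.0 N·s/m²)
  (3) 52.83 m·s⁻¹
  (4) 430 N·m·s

(1)

Reference: [kg·m²·s⁻³] / [m·s⁻²] = kg·m·s⁻¹.
Each option:
  (1) kg·m·s⁻¹  ← same
  (2) [m] · [kg·m⁻¹·s⁻¹] = kg·s⁻¹
  (3) m·s⁻¹
  (4) N·m·s = kg·m·s⁻²·m·s = kg·m²·s⁻¹
Only (1) matches kg·m·s⁻¹.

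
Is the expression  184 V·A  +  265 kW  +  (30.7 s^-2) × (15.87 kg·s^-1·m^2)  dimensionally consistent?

Work out the base dimensions of each:
  184 V·A:  V·A = J·C⁻¹·A = kg·m²·s⁻³
  265 kW:  W = J·s⁻¹ = kg·m²·s⁻³
  (30.7 s^-2) × (15.87 kg·s^-1·m^2):  [s⁻²] · [kg·m²·s⁻¹] = kg·m²·s⁻³
Every term reduces to kg·m²·s⁻³.

Yes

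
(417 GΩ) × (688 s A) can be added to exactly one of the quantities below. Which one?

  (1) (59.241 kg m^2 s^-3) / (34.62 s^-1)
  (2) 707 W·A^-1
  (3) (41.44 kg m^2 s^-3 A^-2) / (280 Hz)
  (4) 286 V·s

(4)

Reference: [kg·m²·s⁻³·A⁻²] · [s·A] = kg·m²·s⁻²·A⁻¹.
Each option:
  (1) [kg·m²·s⁻³] / [s⁻¹] = kg·m²·s⁻²
  (2) W·A⁻¹ = J·s⁻¹·A⁻¹ = kg·m²·s⁻³·A⁻¹
  (3) [kg·m²·s⁻³·A⁻²] / [s⁻¹] = kg·m²·s⁻²·A⁻²
  (4) V·s = J·C⁻¹·s = kg·m²·s⁻²·A⁻¹  ← same
Only (4) matches kg·m²·s⁻²·A⁻¹.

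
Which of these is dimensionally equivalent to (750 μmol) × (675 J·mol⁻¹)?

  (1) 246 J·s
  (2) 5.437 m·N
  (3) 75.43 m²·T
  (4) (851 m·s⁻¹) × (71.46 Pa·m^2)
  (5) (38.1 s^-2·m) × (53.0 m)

(2)

Reference: [mol] · [kg·m²·s⁻²·mol⁻¹] = kg·m²·s⁻².
Each option:
  (1) J·s = N·m·s = kg·m²·s⁻¹
  (2) N·m = kg·m·s⁻²·m = kg·m²·s⁻²  ← same
  (3) T·m² = Wb·m⁻²·m² = kg·m²·s⁻²·A⁻¹
  (4) [m·s⁻¹] · [kg·m·s⁻²] = kg·m²·s⁻³
  (5) [m·s⁻²] · [m] = m²·s⁻²
Only (2) matches kg·m²·s⁻².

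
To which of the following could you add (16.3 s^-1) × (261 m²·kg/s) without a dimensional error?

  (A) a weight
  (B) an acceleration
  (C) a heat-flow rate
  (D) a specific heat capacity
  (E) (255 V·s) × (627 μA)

(E)

Reference: [s⁻¹] · [kg·m²·s⁻¹] = kg·m²·s⁻².
Each option:
  (A) [weight] = kg·m·s⁻²
  (B) [acceleration] = m·s⁻²
  (C) [heat-flow rate] = kg·m²·s⁻³
  (D) [specific heat capacity] = m²·s⁻²·K⁻¹
  (E) [kg·m²·s⁻²·A⁻¹] · [A] = kg·m²·s⁻²  ← same
Only (E) matches kg·m²·s⁻².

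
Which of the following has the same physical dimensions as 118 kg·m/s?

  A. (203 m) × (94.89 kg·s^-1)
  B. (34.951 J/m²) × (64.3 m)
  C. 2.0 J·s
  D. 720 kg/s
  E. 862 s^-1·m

Reference: kg·m·s⁻¹.
Each option:
  A. [m] · [kg·s⁻¹] = kg·m·s⁻¹  ← same
  B. [kg·s⁻²] · [m] = kg·m·s⁻²
  C. J·s = N·m·s = kg·m²·s⁻¹
  D. kg·s⁻¹
  E. m·s⁻¹
Only A. matches kg·m·s⁻¹.

A.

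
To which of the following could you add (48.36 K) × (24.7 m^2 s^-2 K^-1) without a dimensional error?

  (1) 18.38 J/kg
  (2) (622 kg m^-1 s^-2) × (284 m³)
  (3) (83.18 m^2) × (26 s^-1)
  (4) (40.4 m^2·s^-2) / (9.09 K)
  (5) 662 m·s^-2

(1)

Reference: [K] · [m²·s⁻²·K⁻¹] = m²·s⁻².
Each option:
  (1) J·kg⁻¹ = N·m·kg⁻¹ = m²·s⁻²  ← same
  (2) [kg·m⁻¹·s⁻²] · [m³] = kg·m²·s⁻²
  (3) [m²] · [s⁻¹] = m²·s⁻¹
  (4) [m²·s⁻²] / [K] = m²·s⁻²·K⁻¹
  (5) m·s⁻²
Only (1) matches m²·s⁻².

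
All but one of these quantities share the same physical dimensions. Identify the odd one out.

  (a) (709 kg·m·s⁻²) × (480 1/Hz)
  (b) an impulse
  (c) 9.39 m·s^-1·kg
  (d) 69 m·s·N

Reduce each to base SI dimensions:
  (a) [kg·m·s⁻²] · [s] = kg·m·s⁻¹
  (b) [impulse] = kg·m·s⁻¹
  (c) kg·m·s⁻¹
  (d) N·m·s = kg·m·s⁻²·m·s = kg·m²·s⁻¹
All reduce to kg·m·s⁻¹ except (d), which is kg·m²·s⁻¹.

(d)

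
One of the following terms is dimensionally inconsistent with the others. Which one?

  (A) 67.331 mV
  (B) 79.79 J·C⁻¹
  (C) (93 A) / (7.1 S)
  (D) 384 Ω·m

(D)

Expand each in SI base units:
  (A) V = J·C⁻¹ = kg·m²·s⁻³·A⁻¹
  (B) J·C⁻¹ = N·m·(s·A)⁻¹ = kg·m²·s⁻³·A⁻¹
  (C) [A] / [kg⁻¹·m⁻²·s³·A²] = kg·m²·s⁻³·A⁻¹
  (D) Ω·m = V·A⁻¹·m = kg·m³·s⁻³·A⁻²
All reduce to kg·m²·s⁻³·A⁻¹ except (D), which is kg·m³·s⁻³·A⁻².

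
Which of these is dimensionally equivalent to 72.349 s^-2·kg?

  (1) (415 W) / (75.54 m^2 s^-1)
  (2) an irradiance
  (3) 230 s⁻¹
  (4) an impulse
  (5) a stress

Reference: kg·s⁻².
Each option:
  (1) [kg·m²·s⁻³] / [m²·s⁻¹] = kg·s⁻²  ← same
  (2) [irradiance] = kg·s⁻³
  (3) s⁻¹
  (4) [impulse] = kg·m·s⁻¹
  (5) [stress] = kg·m⁻¹·s⁻²
Only (1) matches kg·s⁻².

(1)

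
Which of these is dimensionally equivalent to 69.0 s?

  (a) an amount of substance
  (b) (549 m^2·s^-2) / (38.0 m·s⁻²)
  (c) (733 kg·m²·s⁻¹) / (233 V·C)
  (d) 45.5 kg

Reference: s.
Each option:
  (a) [amount of substance] = mol
  (b) [m²·s⁻²] / [m·s⁻²] = m
  (c) [kg·m²·s⁻¹] / [kg·m²·s⁻²] = s  ← same
  (d) kg
Only (c) matches s.

(c)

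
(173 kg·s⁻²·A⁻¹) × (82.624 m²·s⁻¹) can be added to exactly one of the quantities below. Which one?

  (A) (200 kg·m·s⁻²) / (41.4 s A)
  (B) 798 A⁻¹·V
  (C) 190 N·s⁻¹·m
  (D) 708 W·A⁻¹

Reference: [kg·s⁻²·A⁻¹] · [m²·s⁻¹] = kg·m²·s⁻³·A⁻¹.
Each option:
  (A) [kg·m·s⁻²] / [s·A] = kg·m·s⁻³·A⁻¹
  (B) V·A⁻¹ = J·C⁻¹·A⁻¹ = kg·m²·s⁻³·A⁻²
  (C) N·m·s⁻¹ = kg·m·s⁻²·m·s⁻¹ = kg·m²·s⁻³
  (D) W·A⁻¹ = J·s⁻¹·A⁻¹ = kg·m²·s⁻³·A⁻¹  ← same
Only (D) matches kg·m²·s⁻³·A⁻¹.

(D)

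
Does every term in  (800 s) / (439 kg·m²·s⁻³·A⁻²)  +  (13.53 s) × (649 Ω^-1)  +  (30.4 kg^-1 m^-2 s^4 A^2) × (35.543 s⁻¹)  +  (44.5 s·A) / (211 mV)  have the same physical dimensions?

In SI base units:
  (800 s) / (439 kg·m²·s⁻³·A⁻²):  [s] / [kg·m²·s⁻³·A⁻²] = kg⁻¹·m⁻²·s⁴·A²
  (13.53 s) × (649 Ω^-1):  [s] · [kg⁻¹·m⁻²·s³·A²] = kg⁻¹·m⁻²·s⁴·A²
  (30.4 kg^-1 m^-2 s^4 A^2) × (35.543 s⁻¹):  [kg⁻¹·m⁻²·s⁴·A²] · [s⁻¹] = kg⁻¹·m⁻²·s³·A²
  (44.5 s·A) / (211 mV):  [s·A] / [kg·m²·s⁻³·A⁻¹] = kg⁻¹·m⁻²·s⁴·A²
The terms do not share a single dimension (kg⁻¹·m⁻²·s³·A² vs kg⁻¹·m⁻²·s⁴·A²).

No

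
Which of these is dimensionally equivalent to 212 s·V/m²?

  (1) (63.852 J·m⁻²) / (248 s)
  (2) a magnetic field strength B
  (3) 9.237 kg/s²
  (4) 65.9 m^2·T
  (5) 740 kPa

(2)

Reference: V·s·m⁻² = J·C⁻¹·s·m⁻² = kg·s⁻²·A⁻¹.
Each option:
  (1) [kg·s⁻²] / [s] = kg·s⁻³
  (2) [magnetic field strength B] = kg·s⁻²·A⁻¹  ← same
  (3) kg·s⁻²
  (4) T·m² = Wb·m⁻²·m² = kg·m²·s⁻²·A⁻¹
  (5) Pa = N·m⁻² = kg·m⁻¹·s⁻²
Only (2) matches kg·s⁻²·A⁻¹.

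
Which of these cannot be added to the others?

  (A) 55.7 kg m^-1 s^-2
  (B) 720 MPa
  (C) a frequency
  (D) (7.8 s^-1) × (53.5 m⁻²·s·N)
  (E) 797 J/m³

(C)

In SI base units:
  (A) kg·m⁻¹·s⁻²
  (B) Pa = N·m⁻² = kg·m⁻¹·s⁻²
  (C) [frequency] = s⁻¹
  (D) [s⁻¹] · [kg·m⁻¹·s⁻¹] = kg·m⁻¹·s⁻²
  (E) J·m⁻³ = N·m·m⁻³ = kg·m⁻¹·s⁻²
All reduce to kg·m⁻¹·s⁻² except (C), which is s⁻¹.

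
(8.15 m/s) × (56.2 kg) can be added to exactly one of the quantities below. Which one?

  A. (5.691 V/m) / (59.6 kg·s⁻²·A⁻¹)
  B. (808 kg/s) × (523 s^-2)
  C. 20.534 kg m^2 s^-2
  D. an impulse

Reference: [m·s⁻¹] · [kg] = kg·m·s⁻¹.
Each option:
  A. [kg·m·s⁻³·A⁻¹] / [kg·s⁻²·A⁻¹] = m·s⁻¹
  B. [kg·s⁻¹] · [s⁻²] = kg·s⁻³
  C. kg·m²·s⁻²
  D. [impulse] = kg·m·s⁻¹  ← same
Only D. matches kg·m·s⁻¹.

D.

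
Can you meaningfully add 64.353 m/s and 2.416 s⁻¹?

No

Work out the base dimensions of each:
  64.353 m/s:  m·s⁻¹
  2.416 s⁻¹:  s⁻¹
m·s⁻¹ ≠ s⁻¹, so they cannot be added.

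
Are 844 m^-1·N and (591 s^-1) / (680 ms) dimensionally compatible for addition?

Expand each in SI base units:
  844 m^-1·N:  N·m⁻¹ = kg·m·s⁻²·m⁻¹ = kg·s⁻²
  (591 s^-1) / (680 ms):  [s⁻¹] / [s] = s⁻²
kg·s⁻² ≠ s⁻², so they cannot be added.

No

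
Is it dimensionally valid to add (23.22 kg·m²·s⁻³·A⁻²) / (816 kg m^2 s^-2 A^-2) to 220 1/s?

In SI base units:
  (23.22 kg·m²·s⁻³·A⁻²) / (816 kg m^2 s^-2 A^-2):  [kg·m²·s⁻³·A⁻²] / [kg·m²·s⁻²·A⁻²] = s⁻¹
  220 1/s:  s⁻¹
Both are s⁻¹, so they have the same dimensions and can be added.

Yes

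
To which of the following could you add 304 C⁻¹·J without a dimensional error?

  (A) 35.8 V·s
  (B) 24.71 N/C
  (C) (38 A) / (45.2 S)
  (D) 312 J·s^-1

(C)

Reference: J·C⁻¹ = N·m·(s·A)⁻¹ = kg·m²·s⁻³·A⁻¹.
Each option:
  (A) V·s = J·C⁻¹·s = kg·m²·s⁻²·A⁻¹
  (B) N·C⁻¹ = kg·m·s⁻²·(s·A)⁻¹ = kg·m·s⁻³·A⁻¹
  (C) [A] / [kg⁻¹·m⁻²·s³·A²] = kg·m²·s⁻³·A⁻¹  ← same
  (D) J·s⁻¹ = N·m·s⁻¹ = kg·m²·s⁻³
Only (C) matches kg·m²·s⁻³·A⁻¹.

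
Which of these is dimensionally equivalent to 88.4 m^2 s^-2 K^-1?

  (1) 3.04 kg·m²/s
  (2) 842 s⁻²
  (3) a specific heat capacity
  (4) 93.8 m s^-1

(3)

Reference: m²·s⁻²·K⁻¹.
Each option:
  (1) kg·m²·s⁻¹
  (2) s⁻²
  (3) [specific heat capacity] = m²·s⁻²·K⁻¹  ← same
  (4) m·s⁻¹
Only (3) matches m²·s⁻²·K⁻¹.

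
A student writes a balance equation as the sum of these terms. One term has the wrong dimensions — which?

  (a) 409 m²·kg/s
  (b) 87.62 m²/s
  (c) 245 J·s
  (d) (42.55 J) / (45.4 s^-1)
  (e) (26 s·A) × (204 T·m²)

(b)

Dimensions:
  (a) kg·m²·s⁻¹
  (b) m²·s⁻¹
  (c) J·s = N·m·s = kg·m²·s⁻¹
  (d) [kg·m²·s⁻²] / [s⁻¹] = kg·m²·s⁻¹
  (e) [s·A] · [kg·m²·s⁻²·A⁻¹] = kg·m²·s⁻¹
All reduce to kg·m²·s⁻¹ except (b), which is m²·s⁻¹.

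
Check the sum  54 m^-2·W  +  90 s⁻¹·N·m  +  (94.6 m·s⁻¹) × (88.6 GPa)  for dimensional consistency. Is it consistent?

Dimensions:
  54 m^-2·W:  W·m⁻² = J·s⁻¹·m⁻² = kg·s⁻³
  90 s⁻¹·N·m:  N·m·s⁻¹ = kg·m·s⁻²·m·s⁻¹ = kg·m²·s⁻³
  (94.6 m·s⁻¹) × (88.6 GPa):  [m·s⁻¹] · [kg·m⁻¹·s⁻²] = kg·s⁻³
The terms do not share a single dimension (kg·m²·s⁻³ vs kg·s⁻³).

No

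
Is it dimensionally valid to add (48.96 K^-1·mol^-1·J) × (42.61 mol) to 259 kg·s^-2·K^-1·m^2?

Work out the base dimensions of each:
  (48.96 K^-1·mol^-1·J) × (42.61 mol):  [kg·m²·s⁻²·K⁻¹·mol⁻¹] · [mol] = kg·m²·s⁻²·K⁻¹
  259 kg·s^-2·K^-1·m^2:  kg·m²·s⁻²·K⁻¹
Both are kg·m²·s⁻²·K⁻¹, so they have the same dimensions and can be added.

Yes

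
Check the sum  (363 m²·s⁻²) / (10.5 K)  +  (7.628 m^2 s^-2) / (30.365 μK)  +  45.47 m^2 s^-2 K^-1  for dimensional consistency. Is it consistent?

Reduce each to base SI dimensions:
  (363 m²·s⁻²) / (10.5 K):  [m²·s⁻²] / [K] = m²·s⁻²·K⁻¹
  (7.628 m^2 s^-2) / (30.365 μK):  [m²·s⁻²] / [K] = m²·s⁻²·K⁻¹
  45.47 m^2 s^-2 K^-1:  m²·s⁻²·K⁻¹
Every term reduces to m²·s⁻²·K⁻¹.

Yes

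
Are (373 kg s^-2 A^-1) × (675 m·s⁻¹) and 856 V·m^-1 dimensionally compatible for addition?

Reduce each to base SI dimensions:
  (373 kg s^-2 A^-1) × (675 m·s⁻¹):  [kg·s⁻²·A⁻¹] · [m·s⁻¹] = kg·m·s⁻³·A⁻¹
  856 V·m^-1:  V·m⁻¹ = J·C⁻¹·m⁻¹ = kg·m·s⁻³·A⁻¹
Both are kg·m·s⁻³·A⁻¹, so they have the same dimensions and can be added.

Yes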